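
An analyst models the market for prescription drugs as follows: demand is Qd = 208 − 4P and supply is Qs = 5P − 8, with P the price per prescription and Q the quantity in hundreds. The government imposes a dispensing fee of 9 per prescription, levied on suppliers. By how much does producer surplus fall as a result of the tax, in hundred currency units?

Before the tax: set 208 − 4P = 5P − 8 → P* = 24, Q* = 112.
With the tax collected from suppliers, supply shifts: Qs = 5(P − 9) − 8.
New equilibrium: buyers pay 29, suppliers receive 20, Q = 92. (Wedge: Pb − Ps = 9.)
ΔPS is the trapezoid between Q = 92 and Q = 112 of height 4: ½ · (112 + 92) · 4 = 408.

Producer surplus falls by 408 hundred.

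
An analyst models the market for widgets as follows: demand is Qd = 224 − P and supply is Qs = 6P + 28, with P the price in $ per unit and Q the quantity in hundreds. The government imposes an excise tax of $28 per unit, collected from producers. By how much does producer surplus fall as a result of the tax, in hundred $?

Producer surplus falls by $736 hundred.

Before the tax: set 224 − P = 6P + 28 → P* = $28, Q* = 196.
With the tax collected from producers, supply shifts: Qs = 6(P − 28) + 28.
New equilibrium: consumers pay $52, producers receive $24, Q = 172. (Wedge: Pb − Ps = 28.)
ΔPS is the trapezoid between Q = 172 and Q = 196 of height $4: ½ · (196 + 172) · 4 = $736.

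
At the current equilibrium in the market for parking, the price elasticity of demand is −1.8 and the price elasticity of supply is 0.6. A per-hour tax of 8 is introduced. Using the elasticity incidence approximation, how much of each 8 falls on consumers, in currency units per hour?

Incidence ratio: consumers' share ≈ εs / (εs + |εd|) = 0.6 / (0.6 + 1.8) = 0.25.
So consumers bear ≈ 0.25 × 8 = 2; sellers bear 6.

Consumers bear ≈ 2 per hour.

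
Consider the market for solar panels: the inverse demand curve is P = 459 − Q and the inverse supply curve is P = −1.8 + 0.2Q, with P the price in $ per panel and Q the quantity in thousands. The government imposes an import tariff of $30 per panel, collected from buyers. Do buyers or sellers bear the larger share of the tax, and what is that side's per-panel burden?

Inverting to Q(P) form: Qd = 459 − P; Qs = 5P + 9.
Before the tax: set 459 − P = 5P + 9 → P* = $75, Q* = 384.
With the tax collected from buyers, demand (in seller-price terms) shifts: Qd = 459 − (P + 30).
Solving gives Q = 359 with buyers paying $100 and sellers receiving $70 (the $30 wedge).
Per-panel burden: buyers $25, sellers $5.
Buyers take the larger share because demand is less price-elastic here (demand slope 1 vs supply slope 5).
The less price-elastic side of the market bears the larger share of a per-unit tax.

Buyers bear the larger share: $25 per panel.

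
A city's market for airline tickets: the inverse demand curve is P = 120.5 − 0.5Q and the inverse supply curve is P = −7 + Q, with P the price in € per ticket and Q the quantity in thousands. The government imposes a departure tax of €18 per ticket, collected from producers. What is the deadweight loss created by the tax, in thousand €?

Rewrite in direct form: Qd = 241 − 2P and Qs = P + 7.
Without the tax, 241 − 2P = P + 7 gives 3P = 234, so P* = €78 and Q* = 85.
With the tax collected from producers, supply shifts: Qs = (P − 18) + 7.
New equilibrium: buyers pay €84, producers receive €66, Q = 73. (Wedge: Pb − Ps = 18.)
Quantity falls by |ΔQ| = |85 − 73| = 12.
DWL = ½ · t · |ΔQ| = ½ · 18 · 12 = €108.

Deadweight loss = €108 thousand.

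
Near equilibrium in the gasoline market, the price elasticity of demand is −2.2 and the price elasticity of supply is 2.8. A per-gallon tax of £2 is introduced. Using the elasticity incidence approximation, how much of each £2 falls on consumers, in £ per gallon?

Consumers bear ≈ £1.12 per gallon.

Incidence ratio: consumers' share ≈ εs / (εs + |εd|) = 2.8 / (2.8 + 2.2) = 0.56.
So consumers bear ≈ 0.56 × £2 = £1.12; producers bear £0.88.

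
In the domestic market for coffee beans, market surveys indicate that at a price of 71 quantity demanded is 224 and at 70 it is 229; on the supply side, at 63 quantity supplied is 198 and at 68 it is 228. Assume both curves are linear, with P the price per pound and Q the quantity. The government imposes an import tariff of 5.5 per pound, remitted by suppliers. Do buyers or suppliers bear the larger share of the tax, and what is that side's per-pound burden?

Demand slope: (229 − 224)/(70 − 71) = -5, so Qd = 579 − 5P.
Supply slope: (228 − 198)/(68 − 63) = 6, so Qs = 6P − 180.
Without the tax, 579 − 5P = 6P − 180 gives 11P = 759, so P* = 69 and Q* = 234.
With the tax collected from suppliers, supply shifts: Qs = 6(P − 5.5) − 180.
Solving gives Q = 219 with buyers paying 72 and suppliers receiving 66.5 (the 5.5 wedge).
Per-pound burden: buyers 3, suppliers 2.5.
Buyers take the larger share because demand is less price-elastic here (demand slope 5 vs supply slope 6).

Buyers bear the larger share: 3 per pound.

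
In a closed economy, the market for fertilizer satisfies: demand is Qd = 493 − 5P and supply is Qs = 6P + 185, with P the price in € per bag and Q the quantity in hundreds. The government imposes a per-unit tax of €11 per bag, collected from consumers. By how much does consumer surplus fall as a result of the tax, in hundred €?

Before the tax: set 493 − 5P = 6P + 185 → P* = €28, Q* = 353.
With the tax collected from consumers, demand (in seller-price terms) shifts: Qd = 493 − 5(P + 11).
Solving gives Q = 323 with consumers paying €34 and sellers receiving €23 (the €11 wedge).
ΔCS is the trapezoid between Q = 323 and Q = 353 of height €6: ½ · (353 + 323) · 6 = €2028.

Consumer surplus falls by €2028 hundred.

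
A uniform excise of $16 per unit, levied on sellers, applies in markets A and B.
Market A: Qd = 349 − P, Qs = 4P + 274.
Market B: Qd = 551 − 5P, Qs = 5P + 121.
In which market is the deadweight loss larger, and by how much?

Market A: pre-tax P* = $15, Q* = 334; post-tax Q = 321.2; deadweight loss = $102.4.
Market B: pre-tax P* = $43, Q* = 336; post-tax Q = 296; deadweight loss = $320.
Difference: $102.4 vs $320 → market B is larger by $217.6.

Market B, by $217.6.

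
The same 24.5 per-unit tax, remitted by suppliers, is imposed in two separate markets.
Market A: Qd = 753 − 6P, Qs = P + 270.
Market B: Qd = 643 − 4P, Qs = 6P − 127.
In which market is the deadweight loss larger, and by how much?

Market B, by 463.05.

Market A: pre-tax P* = 69, Q* = 339; post-tax Q = 318; deadweight loss = 257.25.
Market B: pre-tax P* = 77, Q* = 335; post-tax Q = 276.2; deadweight loss = 720.3.
Difference: 257.25 vs 720.3 → market B is larger by 463.05.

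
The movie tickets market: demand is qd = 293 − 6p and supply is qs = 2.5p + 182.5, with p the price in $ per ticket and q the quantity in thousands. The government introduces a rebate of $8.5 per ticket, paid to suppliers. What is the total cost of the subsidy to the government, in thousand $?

Before the subsidy: set 293 − 6p = 2.5p + 182.5 → p* = $13, q* = 215.
With a per-unit subsidy paid to suppliers, each receives p + 8.5 per unit sold, so supply becomes qs = 2.5(p + 8.5) + 182.5.
New equilibrium: buyers pay $10.5, suppliers receive $19, q = 230. (Wedge: pb − ps = −8.5.)
Outlay = t · Q = 8.5 · 230 = $1955.

Government outlay = $1955 thousand.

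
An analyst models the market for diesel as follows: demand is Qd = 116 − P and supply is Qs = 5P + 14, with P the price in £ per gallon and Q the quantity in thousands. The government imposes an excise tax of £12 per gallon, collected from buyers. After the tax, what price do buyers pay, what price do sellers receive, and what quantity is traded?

Buyers pay £27; sellers receive £15; quantity = 89.

Without the tax, 116 − P = 5P + 14 gives 6P = 102, so P* = £17 and Q* = 99.
With the tax collected from buyers, demand (in seller-price terms) shifts: Qd = 116 − (P + 12).
New equilibrium: buyers pay £27, sellers receive £15, Q = 89. (Wedge: Pb − Ps = 12.)
The less price-elastic side of the market bears the larger share of a per-unit tax.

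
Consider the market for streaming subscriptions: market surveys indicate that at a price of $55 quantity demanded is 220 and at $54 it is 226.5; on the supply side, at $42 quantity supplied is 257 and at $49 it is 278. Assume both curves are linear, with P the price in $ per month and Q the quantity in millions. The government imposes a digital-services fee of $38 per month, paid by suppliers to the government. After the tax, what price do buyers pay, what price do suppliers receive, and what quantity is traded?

Buyers pay $59; suppliers receive $21; quantity = 194.

Demand slope: (226.5 − 220)/(54 − 55) = -6.5, so Qd = 577.5 − 6.5P.
Supply slope: (278 − 257)/(49 − 42) = 3, so Qs = 3P + 131.
Without the tax, 577.5 − 6.5P = 3P + 131 gives 9.5P = 446.5, so P* = $47 and Q* = 272.
With the tax collected from suppliers, supply shifts: Qs = 3(P − 38) + 131.
New equilibrium: buyers pay $59, suppliers receive $21, Q = 194. (Wedge: Pb − Ps = 38.)
The less price-elastic side of the market bears the larger share of a per-unit tax.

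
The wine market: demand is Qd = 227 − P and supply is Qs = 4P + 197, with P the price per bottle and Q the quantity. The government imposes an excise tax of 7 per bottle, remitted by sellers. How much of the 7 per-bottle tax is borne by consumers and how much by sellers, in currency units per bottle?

Before the tax: set 227 − P = 4P + 197 → P* = 6, Q* = 221.
With the tax collected from sellers, supply shifts: Qs = 4(P − 7) + 197.
New equilibrium: consumers pay 11.6, sellers receive 4.6, Q = 215.4. (Wedge: Pb − Ps = 7.)
Burden on consumers: 5.6; on sellers: 1.4. (They sum to 7.)
The less price-elastic side of the market bears the larger share of a per-unit tax.

Consumers bear 5.6 per bottle; sellers bear 1.4 per bottle.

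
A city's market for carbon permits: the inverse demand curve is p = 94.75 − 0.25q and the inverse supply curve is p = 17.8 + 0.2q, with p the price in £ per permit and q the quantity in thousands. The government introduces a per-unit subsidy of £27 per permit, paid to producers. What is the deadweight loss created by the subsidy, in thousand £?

Rewrite in direct form: qd = 379 − 4p and qs = 5p − 89.
Before the subsidy: set 379 − 4p = 5p − 89 → p* = £52, q* = 171.
With a per-unit subsidy paid to producers, each receives p + 27 per unit sold, so supply becomes qs = 5(p + 27) − 89.
Solving gives q = 231 with buyers paying £37 and producers receiving £64 (the £27 wedge).
Quantity rises by |ΔQ| = |171 − 231| = 60.
DWL = ½ · t · |ΔQ| = ½ · 27 · 60 = £810.

Deadweight loss = £810 thousand.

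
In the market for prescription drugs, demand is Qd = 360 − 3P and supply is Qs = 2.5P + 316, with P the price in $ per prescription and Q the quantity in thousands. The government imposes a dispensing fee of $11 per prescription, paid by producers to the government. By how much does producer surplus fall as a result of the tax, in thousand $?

Producer surplus falls by $1971 thousand.

Before the tax: set 360 − 3P = 2.5P + 316 → P* = $8, Q* = 336.
With the tax collected from producers, supply shifts: Qs = 2.5(P − 11) + 316.
Solving gives Q = 321 with consumers paying $13 and producers receiving $2 (the $11 wedge).
ΔPS is the trapezoid between Q = 321 and Q = 336 of height $6: ½ · (336 + 321) · 6 = $1971.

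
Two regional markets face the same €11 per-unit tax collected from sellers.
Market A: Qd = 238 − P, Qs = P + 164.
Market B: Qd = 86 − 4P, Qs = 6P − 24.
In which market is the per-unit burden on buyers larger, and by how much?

Market B, by €1.1.

Market A: pre-tax P* = €37, Q* = 201; post-tax Q = 195.5; per-unit burden on buyers = €5.5.
Market B: pre-tax P* = €11, Q* = 42; post-tax Q = 15.6; per-unit burden on buyers = €6.6.
Difference: €5.5 vs €6.6 → market B is larger by €1.1.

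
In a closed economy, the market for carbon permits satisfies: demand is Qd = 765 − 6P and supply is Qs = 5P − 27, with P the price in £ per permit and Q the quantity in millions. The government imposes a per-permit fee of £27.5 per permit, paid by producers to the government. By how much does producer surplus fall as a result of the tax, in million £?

Producer surplus falls by £4432.5 million.

Without the tax, 765 − 6P = 5P − 27 gives 11P = 792, so P* = £72 and Q* = 333.
With the tax collected from producers, supply shifts: Qs = 5(P − 27.5) − 27.
Solving gives Q = 258 with consumers paying £84.5 and producers receiving £57 (the £27.5 wedge).
ΔPS is the trapezoid between Q = 258 and Q = 333 of height £15: ½ · (333 + 258) · 15 = £4432.5.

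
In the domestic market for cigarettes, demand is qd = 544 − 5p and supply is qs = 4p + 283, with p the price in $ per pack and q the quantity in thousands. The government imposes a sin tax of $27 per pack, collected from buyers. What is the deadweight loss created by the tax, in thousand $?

Without the tax, 544 − 5p = 4p + 283 gives 9p = 261, so p* = $29 and q* = 399.
With the tax collected from buyers, demand (in seller-price terms) shifts: qd = 544 − 5(p + 27).
New equilibrium: buyers pay $41, producers receive $14, q = 339. (Wedge: pb − ps = 27.)
Quantity falls by |ΔQ| = |399 − 339| = 60.
DWL = ½ · t · |ΔQ| = ½ · 27 · 60 = $810.

Deadweight loss = $810 thousand.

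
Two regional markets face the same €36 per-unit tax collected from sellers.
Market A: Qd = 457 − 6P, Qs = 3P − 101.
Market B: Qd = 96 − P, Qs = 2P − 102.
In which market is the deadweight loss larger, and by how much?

Market A: pre-tax P* = €62, Q* = 85; post-tax Q = 13; deadweight loss = €1296.
Market B: pre-tax P* = €66, Q* = 30; post-tax Q = 6; deadweight loss = €432.
Difference: €1296 vs €432 → market A is larger by €864.

Market A, by €864.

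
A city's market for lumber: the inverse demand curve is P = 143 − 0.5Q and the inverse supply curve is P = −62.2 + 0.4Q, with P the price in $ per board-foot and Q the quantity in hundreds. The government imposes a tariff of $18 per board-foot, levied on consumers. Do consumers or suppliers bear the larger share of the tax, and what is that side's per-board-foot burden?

Inverting to Q(P) form: Qd = 286 − 2P; Qs = 2.5P + 155.5.
Before the tax: set 286 − 2P = 2.5P + 155.5 → P* = $29, Q* = 228.
With the tax collected from consumers, demand (in seller-price terms) shifts: Qd = 286 − 2(P + 18).
Solving gives Q = 208 with consumers paying $39 and suppliers receiving $21 (the $18 wedge).
Per-board-foot burden: consumers $10, suppliers $8.
Consumers take the larger share because demand is less price-elastic here (demand slope 2 vs supply slope 2.5).

Consumers bear the larger share: $10 per board-foot.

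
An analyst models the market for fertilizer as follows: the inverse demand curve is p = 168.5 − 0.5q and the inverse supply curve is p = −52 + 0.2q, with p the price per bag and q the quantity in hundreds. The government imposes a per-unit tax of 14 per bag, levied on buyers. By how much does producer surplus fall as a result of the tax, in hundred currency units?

Producer surplus falls by 1220 hundred.

Inverting to q(p) form: qd = 337 − 2p; qs = 5p + 260.
Without the tax, 337 − 2p = 5p + 260 gives 7p = 77, so p* = 11 and q* = 315.
With the tax collected from buyers, demand (in seller-price terms) shifts: qd = 337 − 2(p + 14).
New equilibrium: buyers pay 21, sellers receive 7, q = 295. (Wedge: pb − ps = 14.)
ΔPS is the trapezoid between Q = 295 and Q = 315 of height 4: ½ · (315 + 295) · 4 = 1220.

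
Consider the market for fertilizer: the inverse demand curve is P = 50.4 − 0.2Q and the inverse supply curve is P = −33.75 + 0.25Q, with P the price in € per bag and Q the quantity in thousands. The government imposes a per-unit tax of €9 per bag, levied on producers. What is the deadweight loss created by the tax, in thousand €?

Deadweight loss = €90 thousand.

Inverting to Q(P) form: Qd = 252 − 5P; Qs = 4P + 135.
Without the tax, 252 − 5P = 4P + 135 gives 9P = 117, so P* = €13 and Q* = 187.
With the tax collected from producers, supply shifts: Qs = 4(P − 9) + 135.
New equilibrium: consumers pay €17, producers receive €8, Q = 167. (Wedge: Pb − Ps = 9.)
Quantity falls by |ΔQ| = |187 − 167| = 20.
DWL = ½ · t · |ΔQ| = ½ · 9 · 20 = €90.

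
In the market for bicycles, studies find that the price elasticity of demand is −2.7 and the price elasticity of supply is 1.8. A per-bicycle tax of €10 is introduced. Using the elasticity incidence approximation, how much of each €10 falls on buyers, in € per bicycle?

Incidence ratio: buyers' share ≈ εs / (εs + |εd|) = 1.8 / (1.8 + 2.7) = 0.4.
So buyers bear ≈ 0.4 × €10 = €4; sellers bear €6.

Buyers bear ≈ €4 per bicycle.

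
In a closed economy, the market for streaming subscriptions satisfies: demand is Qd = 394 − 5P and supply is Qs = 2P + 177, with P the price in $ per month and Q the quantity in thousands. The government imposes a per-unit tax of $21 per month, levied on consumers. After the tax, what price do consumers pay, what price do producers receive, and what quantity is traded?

Without the tax, 394 − 5P = 2P + 177 gives 7P = 217, so P* = $31 and Q* = 239.
With the tax collected from consumers, demand (in seller-price terms) shifts: Qd = 394 − 5(P + 21).
Solving gives Q = 209 with consumers paying $37 and producers receiving $16 (the $21 wedge).
The less price-elastic side of the market bears the larger share of a per-unit tax.

Consumers pay $37; producers receive $16; quantity = 209.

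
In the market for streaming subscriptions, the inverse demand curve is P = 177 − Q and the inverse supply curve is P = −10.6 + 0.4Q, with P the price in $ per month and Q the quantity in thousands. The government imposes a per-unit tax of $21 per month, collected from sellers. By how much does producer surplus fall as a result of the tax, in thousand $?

Rewrite in direct form: Qd = 177 − P and Qs = 2.5P + 26.5.
Without the tax, 177 − P = 2.5P + 26.5 gives 3.5P = 150.5, so P* = $43 and Q* = 134.
With the tax collected from sellers, supply shifts: Qs = 2.5(P − 21) + 26.5.
New equilibrium: consumers pay $58, sellers receive $37, Q = 119. (Wedge: Pb − Ps = 21.)
ΔPS is the trapezoid between Q = 119 and Q = 134 of height $6: ½ · (134 + 119) · 6 = $759.

Producer surplus falls by $759 thousand.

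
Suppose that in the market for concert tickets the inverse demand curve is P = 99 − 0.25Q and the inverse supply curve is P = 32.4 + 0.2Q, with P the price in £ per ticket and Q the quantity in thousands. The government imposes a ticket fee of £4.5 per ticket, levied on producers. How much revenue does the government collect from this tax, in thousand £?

Tax revenue = £621 thousand.

Inverting to Q(P) form: Qd = 396 − 4P; Qs = 5P − 162.
Before the tax: set 396 − 4P = 5P − 162 → P* = £62, Q* = 148.
With the tax collected from producers, supply shifts: Qs = 5(P − 4.5) − 162.
Solving gives Q = 138 with buyers paying £64.5 and producers receiving £60 (the £4.5 wedge).
Revenue = t · Q = 4.5 · 138 = £621.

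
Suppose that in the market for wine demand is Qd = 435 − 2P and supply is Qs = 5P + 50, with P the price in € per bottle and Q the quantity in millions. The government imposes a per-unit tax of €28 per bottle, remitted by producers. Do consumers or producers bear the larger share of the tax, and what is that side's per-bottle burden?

Consumers bear the larger share: €20 per bottle.

Without the tax, 435 − 2P = 5P + 50 gives 7P = 385, so P* = €55 and Q* = 325.
With the tax collected from producers, supply shifts: Qs = 5(P − 28) + 50.
Solving gives Q = 285 with consumers paying €75 and producers receiving €47 (the €28 wedge).
Per-bottle burden: consumers €20, producers €8.
Consumers take the larger share because demand is less price-elastic here (demand slope 2 vs supply slope 5).
The less price-elastic side of the market bears the larger share of a per-unit tax.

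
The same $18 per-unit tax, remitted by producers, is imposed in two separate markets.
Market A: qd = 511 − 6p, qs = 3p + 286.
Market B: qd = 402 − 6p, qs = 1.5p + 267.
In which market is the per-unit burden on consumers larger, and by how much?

Market A: pre-tax p* = $25, q* = 361; post-tax q = 325; per-unit burden on consumers = $6.
Market B: pre-tax p* = $18, q* = 294; post-tax q = 272.4; per-unit burden on consumers = $3.6.
Difference: $6 vs $3.6 → market A is larger by $2.4.

Market A, by $2.4.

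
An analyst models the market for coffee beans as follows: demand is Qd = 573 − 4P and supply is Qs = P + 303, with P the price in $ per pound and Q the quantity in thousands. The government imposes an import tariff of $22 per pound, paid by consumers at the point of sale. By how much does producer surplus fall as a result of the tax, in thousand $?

Before the tax: set 573 − 4P = P + 303 → P* = $54, Q* = 357.
With the tax collected from consumers, demand (in seller-price terms) shifts: Qd = 573 − 4(P + 22).
Solving gives Q = 339.4 with consumers paying $58.4 and sellers receiving $36.4 (the $22 wedge).
ΔPS is the trapezoid between Q = 339.4 and Q = 357 of height $17.6: ½ · (357 + 339.4) · 17.6 = $6128.32.

Producer surplus falls by $6128.32 thousand.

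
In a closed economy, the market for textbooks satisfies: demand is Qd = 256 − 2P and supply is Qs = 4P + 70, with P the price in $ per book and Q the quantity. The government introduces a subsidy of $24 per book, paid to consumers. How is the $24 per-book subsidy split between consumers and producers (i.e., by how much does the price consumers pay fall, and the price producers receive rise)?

Consumers gain $16 per book; producers gain $8 per book.

Before the subsidy: set 256 − 2P = 4P + 70 → P* = $31, Q* = 194.
With a per-unit subsidy paid to consumers, each effectively pays P − 24, so demand becomes Qd = 256 − 2(P − 24).
New equilibrium: consumers pay $15, producers receive $39, Q = 226. (Wedge: Pb − Ps = −24.)
Gain to consumers: $16; to producers: $8. (They sum to $24.)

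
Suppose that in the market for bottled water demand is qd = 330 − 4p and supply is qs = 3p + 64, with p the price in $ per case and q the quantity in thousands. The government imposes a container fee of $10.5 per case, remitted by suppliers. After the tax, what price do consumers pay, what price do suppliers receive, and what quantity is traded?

Consumers pay $42.5; suppliers receive $32; quantity = 160.

Without the tax, 330 − 4p = 3p + 64 gives 7p = 266, so p* = $38 and q* = 178.
With the tax collected from suppliers, supply shifts: qs = 3(p − 10.5) + 64.
Solving gives q = 160 with consumers paying $42.5 and suppliers receiving $32 (the $10.5 wedge).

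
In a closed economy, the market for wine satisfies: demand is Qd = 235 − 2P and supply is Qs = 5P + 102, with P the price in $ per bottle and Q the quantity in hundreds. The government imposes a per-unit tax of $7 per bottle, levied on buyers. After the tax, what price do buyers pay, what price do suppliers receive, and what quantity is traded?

Without the tax, 235 − 2P = 5P + 102 gives 7P = 133, so P* = $19 and Q* = 197.
With the tax collected from buyers, demand (in seller-price terms) shifts: Qd = 235 − 2(P + 7).
Solving gives Q = 187 with buyers paying $24 and suppliers receiving $17 (the $7 wedge).
The less price-elastic side of the market bears the larger share of a per-unit tax.

Buyers pay $24; suppliers receive $17; quantity = 187.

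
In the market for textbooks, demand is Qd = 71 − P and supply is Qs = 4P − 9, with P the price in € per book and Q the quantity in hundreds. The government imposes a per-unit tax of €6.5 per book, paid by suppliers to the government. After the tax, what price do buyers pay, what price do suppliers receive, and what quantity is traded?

Buyers pay €21.2; suppliers receive €14.7; quantity = 49.8.

Without the tax, 71 − P = 4P − 9 gives 5P = 80, so P* = €16 and Q* = 55.
With the tax collected from suppliers, supply shifts: Qs = 4(P − 6.5) − 9.
New equilibrium: buyers pay €21.2, suppliers receive €14.7, Q = 49.8. (Wedge: Pb − Ps = 6.5.)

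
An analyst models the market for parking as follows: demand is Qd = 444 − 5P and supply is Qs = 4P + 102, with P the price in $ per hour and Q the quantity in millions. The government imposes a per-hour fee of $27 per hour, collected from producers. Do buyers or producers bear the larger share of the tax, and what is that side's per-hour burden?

Producers bear the larger share: $15 per hour.

Before the tax: set 444 − 5P = 4P + 102 → P* = $38, Q* = 254.
With the tax collected from producers, supply shifts: Qs = 4(P − 27) + 102.
New equilibrium: buyers pay $50, producers receive $23, Q = 194. (Wedge: Pb − Ps = 27.)
Per-hour burden: buyers $12, producers $15.
Producers take the larger share because supply is less price-elastic here (demand slope 5 vs supply slope 4).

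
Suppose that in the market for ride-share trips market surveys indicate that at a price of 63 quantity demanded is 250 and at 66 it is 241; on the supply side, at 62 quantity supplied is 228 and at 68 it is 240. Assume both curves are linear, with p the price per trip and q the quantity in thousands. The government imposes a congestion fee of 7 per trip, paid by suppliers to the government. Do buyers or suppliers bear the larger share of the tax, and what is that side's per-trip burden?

Demand slope: (241 − 250)/(66 − 63) = -3, so qd = 439 − 3p.
Supply slope: (240 − 228)/(68 − 62) = 2, so qs = 2p + 104.
Without the tax, 439 − 3p = 2p + 104 gives 5p = 335, so p* = 67 and q* = 238.
With the tax collected from suppliers, supply shifts: qs = 2(p − 7) + 104.
New equilibrium: buyers pay 69.8, suppliers receive 62.8, q = 229.6. (Wedge: pb − ps = 7.)
Per-trip burden: buyers 2.8, suppliers 4.2.
Suppliers take the larger share because supply is less price-elastic here (demand slope 3 vs supply slope 2).
The less price-elastic side of the market bears the larger share of a per-unit tax.

Suppliers bear the larger share: 4.2 per trip.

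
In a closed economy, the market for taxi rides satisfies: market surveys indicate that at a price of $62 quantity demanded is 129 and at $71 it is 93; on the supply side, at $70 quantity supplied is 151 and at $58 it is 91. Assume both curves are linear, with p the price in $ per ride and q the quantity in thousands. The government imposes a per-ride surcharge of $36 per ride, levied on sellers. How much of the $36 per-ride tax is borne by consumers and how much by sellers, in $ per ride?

Consumers bear $20 per ride; sellers bear $16 per ride.

Demand slope: (93 − 129)/(71 − 62) = -4, so qd = 377 − 4p.
Supply slope: (91 − 151)/(58 − 70) = 5, so qs = 5p − 199.
Without the tax, 377 − 4p = 5p − 199 gives 9p = 576, so p* = $64 and q* = 121.
With the tax collected from sellers, supply shifts: qs = 5(p − 36) − 199.
Solving gives q = 41 with consumers paying $84 and sellers receiving $48 (the $36 wedge).
Burden on consumers: $20; on sellers: $16. (They sum to $36.)
The less price-elastic side of the market bears the larger share of a per-unit tax.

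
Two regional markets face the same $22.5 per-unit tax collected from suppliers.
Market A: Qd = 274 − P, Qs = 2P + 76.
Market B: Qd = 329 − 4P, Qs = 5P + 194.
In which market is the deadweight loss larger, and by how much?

Market A: pre-tax P* = $66, Q* = 208; post-tax Q = 193; deadweight loss = $168.75.
Market B: pre-tax P* = $15, Q* = 269; post-tax Q = 219; deadweight loss = $562.5.
Difference: $168.75 vs $562.5 → market B is larger by $393.75.

Market B, by $393.75.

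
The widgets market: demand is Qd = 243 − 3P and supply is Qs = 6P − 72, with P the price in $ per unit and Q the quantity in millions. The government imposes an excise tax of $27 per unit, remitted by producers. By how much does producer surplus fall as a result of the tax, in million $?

Without the tax, 243 − 3P = 6P − 72 gives 9P = 315, so P* = $35 and Q* = 138.
With the tax collected from producers, supply shifts: Qs = 6(P − 27) − 72.
New equilibrium: buyers pay $53, producers receive $26, Q = 84. (Wedge: Pb − Ps = 27.)
ΔPS is the trapezoid between Q = 84 and Q = 138 of height $9: ½ · (138 + 84) · 9 = $999.

Producer surplus falls by $999 million.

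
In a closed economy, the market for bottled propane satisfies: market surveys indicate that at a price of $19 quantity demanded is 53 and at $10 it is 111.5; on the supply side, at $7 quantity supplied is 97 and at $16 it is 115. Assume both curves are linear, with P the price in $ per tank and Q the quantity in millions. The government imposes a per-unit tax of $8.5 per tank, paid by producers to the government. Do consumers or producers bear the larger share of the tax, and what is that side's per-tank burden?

Demand slope: (111.5 − 53)/(10 − 19) = -6.5, so Qd = 176.5 − 6.5P.
Supply slope: (115 − 97)/(16 − 7) = 2, so Qs = 2P + 83.
Without the tax, 176.5 − 6.5P = 2P + 83 gives 8.5P = 93.5, so P* = $11 and Q* = 105.
With the tax collected from producers, supply shifts: Qs = 2(P − 8.5) + 83.
New equilibrium: consumers pay $13, producers receive $4.5, Q = 92. (Wedge: Pb − Ps = 8.5.)
Per-tank burden: consumers $2, producers $6.5.
Producers take the larger share because supply is less price-elastic here (demand slope 6.5 vs supply slope 2).

Producers bear the larger share: $6.5 per tank.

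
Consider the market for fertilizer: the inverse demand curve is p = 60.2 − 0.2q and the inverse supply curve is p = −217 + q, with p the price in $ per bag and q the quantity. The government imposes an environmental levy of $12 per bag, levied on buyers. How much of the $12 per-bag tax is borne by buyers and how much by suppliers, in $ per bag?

Buyers bear $2 per bag; suppliers bear $10 per bag.

Rewrite in direct form: qd = 301 − 5p and qs = p + 217.
Before the tax: set 301 − 5p = p + 217 → p* = $14, q* = 231.
With the tax collected from buyers, demand (in seller-price terms) shifts: qd = 301 − 5(p + 12).
New equilibrium: buyers pay $16, suppliers receive $4, q = 221. (Wedge: pb − ps = 12.)
Burden on buyers: $2; on suppliers: $10. (They sum to $12.)
The less price-elastic side of the market bears the larger share of a per-unit tax.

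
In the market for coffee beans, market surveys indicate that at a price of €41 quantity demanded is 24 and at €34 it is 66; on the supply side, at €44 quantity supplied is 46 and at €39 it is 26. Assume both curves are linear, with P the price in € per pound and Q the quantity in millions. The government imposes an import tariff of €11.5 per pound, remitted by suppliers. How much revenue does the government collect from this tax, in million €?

Demand slope: (66 − 24)/(34 − 41) = -6, so Qd = 270 − 6P.
Supply slope: (26 − 46)/(39 − 44) = 4, so Qs = 4P − 130.
Before the tax: set 270 − 6P = 4P − 130 → P* = €40, Q* = 30.
With the tax collected from suppliers, supply shifts: Qs = 4(P − 11.5) − 130.
New equilibrium: consumers pay €44.6, suppliers receive €33.1, Q = 2.4. (Wedge: Pb − Ps = 11.5.)
Revenue = t · Q = 11.5 · 2.4 = €27.6.

Tax revenue = €27.6 million.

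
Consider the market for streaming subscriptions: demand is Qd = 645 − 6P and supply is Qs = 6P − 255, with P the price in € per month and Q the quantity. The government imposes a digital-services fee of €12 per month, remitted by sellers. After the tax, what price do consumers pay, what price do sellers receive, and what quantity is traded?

Consumers pay €81; sellers receive €69; quantity = 159.

Without the tax, 645 − 6P = 6P − 255 gives 12P = 900, so P* = €75 and Q* = 195.
With the tax collected from sellers, supply shifts: Qs = 6(P − 12) − 255.
Solving gives Q = 159 with consumers paying €81 and sellers receiving €69 (the €12 wedge).
The less price-elastic side of the market bears the larger share of a per-unit tax.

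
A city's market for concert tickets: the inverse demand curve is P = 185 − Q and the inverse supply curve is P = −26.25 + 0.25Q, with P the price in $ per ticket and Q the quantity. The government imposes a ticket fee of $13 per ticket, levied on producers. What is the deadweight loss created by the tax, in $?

Rewrite in direct form: Qd = 185 − P and Qs = 4P + 105.
Without the tax, 185 − P = 4P + 105 gives 5P = 80, so P* = $16 and Q* = 169.
With the tax collected from producers, supply shifts: Qs = 4(P − 13) + 105.
Solving gives Q = 158.6 with buyers paying $26.4 and producers receiving $13.4 (the $13 wedge).
Quantity falls by |ΔQ| = |169 − 158.6| = 10.4.
DWL = ½ · t · |ΔQ| = ½ · 13 · 10.4 = $67.6.

Deadweight loss = $67.6.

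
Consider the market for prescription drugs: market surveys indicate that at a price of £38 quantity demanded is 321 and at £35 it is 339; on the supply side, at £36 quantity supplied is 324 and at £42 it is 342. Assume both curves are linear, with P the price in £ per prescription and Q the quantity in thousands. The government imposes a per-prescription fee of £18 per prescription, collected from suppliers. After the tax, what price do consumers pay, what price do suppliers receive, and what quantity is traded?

Demand slope: (339 − 321)/(35 − 38) = -6, so Qd = 549 − 6P.
Supply slope: (342 − 324)/(42 − 36) = 3, so Qs = 3P + 216.
Without the tax, 549 − 6P = 3P + 216 gives 9P = 333, so P* = £37 and Q* = 327.
With the tax collected from suppliers, supply shifts: Qs = 3(P − 18) + 216.
Solving gives Q = 291 with consumers paying £43 and suppliers receiving £25 (the £18 wedge).
The less price-elastic side of the market bears the larger share of a per-unit tax.

Consumers pay £43; suppliers receive £25; quantity = 291.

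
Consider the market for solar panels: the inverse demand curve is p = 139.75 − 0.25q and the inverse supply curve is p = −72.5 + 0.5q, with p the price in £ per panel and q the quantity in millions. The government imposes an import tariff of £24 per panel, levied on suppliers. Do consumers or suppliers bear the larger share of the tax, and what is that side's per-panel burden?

Rewrite in direct form: qd = 559 − 4p and qs = 2p + 145.
Without the tax, 559 − 4p = 2p + 145 gives 6p = 414, so p* = £69 and q* = 283.
With the tax collected from suppliers, supply shifts: qs = 2(p − 24) + 145.
New equilibrium: consumers pay £77, suppliers receive £53, q = 251. (Wedge: pb − ps = 24.)
Per-panel burden: consumers £8, suppliers £16.
Suppliers take the larger share because supply is less price-elastic here (demand slope 4 vs supply slope 2).

Suppliers bear the larger share: £16 per panel.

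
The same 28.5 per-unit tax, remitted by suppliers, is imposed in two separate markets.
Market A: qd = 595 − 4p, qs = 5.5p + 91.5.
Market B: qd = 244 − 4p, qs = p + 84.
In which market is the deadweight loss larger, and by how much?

Market A: pre-tax p* = 53, q* = 383; post-tax q = 317; deadweight loss = 940.5.
Market B: pre-tax p* = 32, q* = 116; post-tax q = 93.2; deadweight loss = 324.9.
Difference: 940.5 vs 324.9 → market A is larger by 615.6.

Market A, by 615.6.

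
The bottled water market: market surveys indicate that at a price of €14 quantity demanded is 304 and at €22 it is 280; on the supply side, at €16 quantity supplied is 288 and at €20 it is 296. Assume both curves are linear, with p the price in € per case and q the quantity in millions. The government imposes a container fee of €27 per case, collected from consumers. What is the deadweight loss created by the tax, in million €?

Deadweight loss = €437.4 million.

Demand slope: (280 − 304)/(22 − 14) = -3, so qd = 346 − 3p.
Supply slope: (296 − 288)/(20 − 16) = 2, so qs = 2p + 256.
Without the tax, 346 − 3p = 2p + 256 gives 5p = 90, so p* = €18 and q* = 292.
With the tax collected from consumers, demand (in seller-price terms) shifts: qd = 346 − 3(p + 27).
New equilibrium: consumers pay €28.8, producers receive €1.8, q = 259.6. (Wedge: pb − ps = 27.)
Quantity falls by |ΔQ| = |292 − 259.6| = 32.4.
DWL = ½ · t · |ΔQ| = ½ · 27 · 32.4 = €437.4.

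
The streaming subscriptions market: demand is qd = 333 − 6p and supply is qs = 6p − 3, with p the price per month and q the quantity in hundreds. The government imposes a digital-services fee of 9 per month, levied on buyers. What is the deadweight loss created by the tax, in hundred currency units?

Without the tax, 333 − 6p = 6p − 3 gives 12p = 336, so p* = 28 and q* = 165.
With the tax collected from buyers, demand (in seller-price terms) shifts: qd = 333 − 6(p + 9).
New equilibrium: buyers pay 32.5, producers receive 23.5, q = 138. (Wedge: pb − ps = 9.)
Quantity falls by |ΔQ| = |165 − 138| = 27.
DWL = ½ · t · |ΔQ| = ½ · 9 · 27 = 121.5.

Deadweight loss = 121.5 hundred.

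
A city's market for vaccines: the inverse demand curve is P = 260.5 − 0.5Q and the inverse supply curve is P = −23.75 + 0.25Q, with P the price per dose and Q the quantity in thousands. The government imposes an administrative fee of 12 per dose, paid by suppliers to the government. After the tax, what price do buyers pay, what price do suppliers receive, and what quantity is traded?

Buyers pay 79; suppliers receive 67; quantity = 363.

Inverting to Q(P) form: Qd = 521 − 2P; Qs = 4P + 95.
Before the tax: set 521 − 2P = 4P + 95 → P* = 71, Q* = 379.
With the tax collected from suppliers, supply shifts: Qs = 4(P − 12) + 95.
New equilibrium: buyers pay 79, suppliers receive 67, Q = 363. (Wedge: Pb − Ps = 12.)
The less price-elastic side of the market bears the larger share of a per-unit tax.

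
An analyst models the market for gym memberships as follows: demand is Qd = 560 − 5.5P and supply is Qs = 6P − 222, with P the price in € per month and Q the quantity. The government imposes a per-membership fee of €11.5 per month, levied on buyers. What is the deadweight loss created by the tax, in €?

Without the tax, 560 − 5.5P = 6P − 222 gives 11.5P = 782, so P* = €68 and Q* = 186.
With the tax collected from buyers, demand (in seller-price terms) shifts: Qd = 560 − 5.5(P + 11.5).
New equilibrium: buyers pay €74, sellers receive €62.5, Q = 153. (Wedge: Pb − Ps = 11.5.)
Quantity falls by |ΔQ| = |186 − 153| = 33.
DWL = ½ · t · |ΔQ| = ½ · 11.5 · 33 = €189.75.

Deadweight loss = €189.75.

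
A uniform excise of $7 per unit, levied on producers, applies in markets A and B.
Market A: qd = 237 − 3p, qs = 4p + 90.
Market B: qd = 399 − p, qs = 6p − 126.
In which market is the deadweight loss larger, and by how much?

Market A, by $21.

Market A: pre-tax p* = $21, q* = 174; post-tax q = 162; deadweight loss = $42.
Market B: pre-tax p* = $75, q* = 324; post-tax q = 318; deadweight loss = $21.
Difference: $42 vs $21 → market A is larger by $21.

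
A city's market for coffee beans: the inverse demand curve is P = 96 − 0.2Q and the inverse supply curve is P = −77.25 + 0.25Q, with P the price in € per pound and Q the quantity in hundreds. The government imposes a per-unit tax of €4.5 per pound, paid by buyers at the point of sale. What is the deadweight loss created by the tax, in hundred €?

Deadweight loss = €22.5 hundred.

Rewrite in direct form: Qd = 480 − 5P and Qs = 4P + 309.
Before the tax: set 480 − 5P = 4P + 309 → P* = €19, Q* = 385.
With the tax collected from buyers, demand (in seller-price terms) shifts: Qd = 480 − 5(P + 4.5).
Solving gives Q = 375 with buyers paying €21 and suppliers receiving €16.5 (the €4.5 wedge).
Quantity falls by |ΔQ| = |385 − 375| = 10.
DWL = ½ · t · |ΔQ| = ½ · 4.5 · 10 = €22.5.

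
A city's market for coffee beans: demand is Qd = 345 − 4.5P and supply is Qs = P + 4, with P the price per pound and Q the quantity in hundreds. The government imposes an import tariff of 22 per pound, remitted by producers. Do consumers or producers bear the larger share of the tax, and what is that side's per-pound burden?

Producers bear the larger share: 18 per pound.

Without the tax, 345 − 4.5P = P + 4 gives 5.5P = 341, so P* = 62 and Q* = 66.
With the tax collected from producers, supply shifts: Qs = (P − 22) + 4.
New equilibrium: consumers pay 66, producers receive 44, Q = 48. (Wedge: Pb − Ps = 22.)
Per-pound burden: consumers 4, producers 18.
Producers take the larger share because supply is less price-elastic here (demand slope 4.5 vs supply slope 1).
The less price-elastic side of the market bears the larger share of a per-unit tax.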